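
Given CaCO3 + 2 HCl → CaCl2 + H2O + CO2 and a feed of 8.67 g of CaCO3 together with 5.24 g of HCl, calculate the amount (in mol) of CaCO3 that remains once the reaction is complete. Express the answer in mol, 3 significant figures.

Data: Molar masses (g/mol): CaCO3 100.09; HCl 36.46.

n(CaCO3) = 8.670 / 100.09 = 0.08662 mol
n(HCl) = 5.240 / 36.46 = 0.1437 mol
n/ν → CaCO3: 0.08662, HCl: 0.07185; HCl is limiting.
CaCO3 consumed = (1/2) × 0.1437 = 0.07185 mol
CaCO3 remaining = 0.08662 − 0.07185 = 0.01477 mol

0.0148 mol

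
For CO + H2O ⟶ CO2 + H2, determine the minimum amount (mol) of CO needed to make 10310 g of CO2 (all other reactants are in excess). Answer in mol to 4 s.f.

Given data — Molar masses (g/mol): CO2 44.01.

n(CO2) = 10310 / 44.01 = 234.3 mol
n(CO) = (1/1) × 234.3 = 234.3 mol

234.3 mol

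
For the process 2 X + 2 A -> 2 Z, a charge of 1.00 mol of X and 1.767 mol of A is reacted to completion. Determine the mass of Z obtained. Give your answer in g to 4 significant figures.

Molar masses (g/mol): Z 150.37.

150.4 g

n(X) = 1.000 mol
n(A) = 1.767 mol
n/ν for X = 1.000/2 = 0.5000
n/ν for A = 1.767/2 = 0.8835
Smallest n/ν is X → limiting reagent.
n(Z) = (2/2) × 1.000 = 1.000 mol
mass = 1.000 × 150.37 = 150.4 g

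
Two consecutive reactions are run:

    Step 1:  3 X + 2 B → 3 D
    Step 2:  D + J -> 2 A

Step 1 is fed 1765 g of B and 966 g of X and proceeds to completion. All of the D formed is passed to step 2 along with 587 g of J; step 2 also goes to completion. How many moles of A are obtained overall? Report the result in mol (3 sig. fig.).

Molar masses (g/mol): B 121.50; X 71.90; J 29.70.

Step 1:
n(B) = 1765 / 121.50 = 14.53 mol
n(X) = 966.0 / 71.90 = 13.44 mol
n/ν for B = 14.53/2 = 7.265
n/ν for X = 13.44/3 = 4.480
Smallest n/ν is X → limiting reagent.
n(D) produced = (3/3) × 13.44 = 13.44 mol
Step 2:
n(D) available = 13.44 mol
n(J) = 587.0 / 29.70 = 19.76 mol
n/ν for D = 13.44/1 = 13.44
n/ν for J = 19.76/1 = 19.76
Smallest n/ν is D → limiting reagent.
n(A) = (2/1) × 13.44 = 26.88 mol

26.9 mol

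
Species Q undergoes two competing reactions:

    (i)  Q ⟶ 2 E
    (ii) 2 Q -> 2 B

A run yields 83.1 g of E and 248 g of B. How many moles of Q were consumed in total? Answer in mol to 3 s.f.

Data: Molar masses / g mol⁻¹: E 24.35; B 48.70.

6.80 mol

n(E) = 83.1 / 24.35 = 3.413 mol
n(B) = 248 / 48.70 = 5.092 mol
n(Q) via (i) = (1/2)×3.413 = 1.707 mol
n(Q) via (ii) = (2/2)×5.092 = 5.092 mol
total n(Q) = 1.707 + 5.092 = 6.799 mol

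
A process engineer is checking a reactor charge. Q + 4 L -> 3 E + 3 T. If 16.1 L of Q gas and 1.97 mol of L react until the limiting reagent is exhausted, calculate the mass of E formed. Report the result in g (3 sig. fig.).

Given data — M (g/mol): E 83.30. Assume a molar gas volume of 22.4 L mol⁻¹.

123 g

n(Q) = 16.10 / 22.4 = 0.7188 mol
n(L) = 1.970 mol
n/ν for Q = 0.7188/1 = 0.7188
n/ν for L = 1.970/4 = 0.4925
Smallest n/ν is L → limiting reagent.
n(E) = (3/4) × 1.970 = 1.478 mol
mass = 1.478 × 83.30 = 123.1 g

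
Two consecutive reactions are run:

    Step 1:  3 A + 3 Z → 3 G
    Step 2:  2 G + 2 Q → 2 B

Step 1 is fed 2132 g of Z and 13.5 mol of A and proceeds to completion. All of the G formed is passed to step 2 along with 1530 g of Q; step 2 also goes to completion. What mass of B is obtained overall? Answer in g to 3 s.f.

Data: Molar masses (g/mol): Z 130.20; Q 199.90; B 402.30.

Step 1:
n(Z) = 2132 / 130.20 = 16.37 mol
n(A) = 13.50 mol
n/ν for Z = 16.37/3 = 5.457
n/ν for A = 13.50/3 = 4.500
Smallest n/ν is A → limiting reagent.
n(G) produced = (3/3) × 13.50 = 13.50 mol
Step 2:
n(G) available = 13.50 mol
n(Q) = 1530 / 199.90 = 7.654 mol
n/ν for G = 13.50/2 = 6.750
n/ν for Q = 7.654/2 = 3.827
Smallest n/ν is Q → limiting reagent.
n(B) = (2/2) × 7.654 = 7.654 mol
mass = 7.654 × 402.30 = 3079 g

3080 g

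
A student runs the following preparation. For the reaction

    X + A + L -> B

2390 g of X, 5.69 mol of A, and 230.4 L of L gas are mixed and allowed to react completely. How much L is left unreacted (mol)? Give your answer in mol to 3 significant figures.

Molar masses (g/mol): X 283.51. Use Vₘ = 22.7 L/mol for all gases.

4.46 mol

n(X) = 2390 / 283.51 = 8.430 mol
n(A) = 5.690 mol
n(L) = 230.4 / 22.7 = 10.15 mol
n/ν for X = 8.430/1 = 8.430
n/ν for A = 5.690/1 = 5.690
n/ν for L = 10.15/1 = 10.15
Smallest n/ν is A → limiting reagent.
L consumed = (1/1) × 5.690 = 5.690 mol
L remaining = 10.15 − 5.690 = 4.460 mol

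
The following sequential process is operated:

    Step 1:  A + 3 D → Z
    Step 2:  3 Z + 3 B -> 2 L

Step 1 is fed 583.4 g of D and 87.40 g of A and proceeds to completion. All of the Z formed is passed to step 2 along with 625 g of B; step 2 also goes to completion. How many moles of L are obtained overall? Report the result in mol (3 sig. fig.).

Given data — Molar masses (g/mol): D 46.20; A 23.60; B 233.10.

Step 1:
n(D) = 583.4 / 46.20 = 12.63 mol
n(A) = 87.40 / 23.60 = 3.703 mol
n/ν for D = 12.63/3 = 4.210
n/ν for A = 3.703/1 = 3.703
Smallest n/ν is A → limiting reagent.
n(Z) produced = (1/1) × 3.703 = 3.703 mol
Step 2:
n(Z) available = 3.703 mol
n(B) = 625.0 / 233.10 = 2.681 mol
n/ν for Z = 3.703/3 = 1.234
n/ν for B = 2.681/3 = 0.8937
Smallest n/ν is B → limiting reagent.
n(L) = (2/3) × 2.681 = 1.787 mol

1.79 mol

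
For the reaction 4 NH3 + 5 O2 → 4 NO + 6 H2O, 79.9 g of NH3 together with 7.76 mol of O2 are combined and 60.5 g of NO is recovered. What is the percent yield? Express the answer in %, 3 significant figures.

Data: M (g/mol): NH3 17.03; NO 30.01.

n(NH3) = 79.90 / 17.03 = 4.692 mol
n(O2) = 7.760 mol
n/ν for NH3 = 4.692/4 = 1.173
n/ν for O2 = 7.760/5 = 1.552
Smallest n/ν is NH3 → limiting reagent.
theoretical n(NO) = (4/4) × 4.692 = 4.692 mol → 140.8 g
% yield = 60.5 / 140.8 × 100 = 42.97 %

43.0 %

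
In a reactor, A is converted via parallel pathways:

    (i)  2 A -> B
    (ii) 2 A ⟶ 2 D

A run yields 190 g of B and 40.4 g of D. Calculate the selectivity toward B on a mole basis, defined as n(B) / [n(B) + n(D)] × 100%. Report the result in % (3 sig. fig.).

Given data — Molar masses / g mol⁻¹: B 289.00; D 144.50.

n(B) = 190 / 289.00 = 0.6574 mol
n(D) = 40.4 / 144.50 = 0.2796 mol
selectivity = 0.6574/(0.6574+0.2796) × 100 = 70.16 %

70.2 %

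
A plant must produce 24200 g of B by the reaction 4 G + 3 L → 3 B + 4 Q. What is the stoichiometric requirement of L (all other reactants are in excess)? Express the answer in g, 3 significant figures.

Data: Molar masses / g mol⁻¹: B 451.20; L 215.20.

n(B) = 24200 / 451.20 = 53.63 mol
n(L) = (3/3) × 53.63 = 53.63 mol
mass = 53.63 × 215.20 = 11540 g

11500 g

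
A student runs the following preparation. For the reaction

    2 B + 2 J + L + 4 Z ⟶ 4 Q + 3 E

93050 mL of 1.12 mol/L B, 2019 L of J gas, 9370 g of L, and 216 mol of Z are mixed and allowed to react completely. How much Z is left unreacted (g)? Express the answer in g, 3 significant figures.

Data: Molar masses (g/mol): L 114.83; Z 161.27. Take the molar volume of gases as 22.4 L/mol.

5760 g

n(B) = 1.12 × 93050/1000 = 104.2 mol
n(J) = 2019 / 22.4 = 90.13 mol
n(L) = 9370 / 114.83 = 81.60 mol
n(Z) = 216.0 mol
n/ν for B = 104.2/2 = 52.10
n/ν for J = 90.13/2 = 45.07
n/ν for L = 81.60/1 = 81.60
n/ν for Z = 216.0/4 = 54.00
Smallest n/ν is J → limiting reagent.
Z consumed = (4/2) × 90.13 = 180.3 mol
Z remaining = 216.0 − 180.3 = 35.70 mol
mass = 35.70 × 161.27 = 5757 g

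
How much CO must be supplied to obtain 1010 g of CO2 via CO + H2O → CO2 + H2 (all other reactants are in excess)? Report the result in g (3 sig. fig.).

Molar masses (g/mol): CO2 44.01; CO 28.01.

643 g

n(CO2) = 1010 / 44.01 = 22.95 mol
n(CO) = (1/1) × 22.95 = 22.95 mol
mass = 22.95 × 28.01 = 642.8 g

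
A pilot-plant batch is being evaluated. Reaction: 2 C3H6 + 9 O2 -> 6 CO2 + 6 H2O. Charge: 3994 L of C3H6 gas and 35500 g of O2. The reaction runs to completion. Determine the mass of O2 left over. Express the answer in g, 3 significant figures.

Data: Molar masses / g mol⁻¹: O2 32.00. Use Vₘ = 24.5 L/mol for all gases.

12000 g

n(C3H6) = 3994 / 24.5 = 163.0 mol
n(O2) = 35500 / 32.00 = 1109 mol
n/ν for C3H6 = 163.0/2 = 81.50
n/ν for O2 = 1109/9 = 123.2
Smallest n/ν is C3H6 → limiting reagent.
O2 consumed = (9/2) × 163.0 = 733.5 mol
O2 remaining = 1109 − 733.5 = 375.5 mol
mass = 375.5 × 32.00 = 12020 g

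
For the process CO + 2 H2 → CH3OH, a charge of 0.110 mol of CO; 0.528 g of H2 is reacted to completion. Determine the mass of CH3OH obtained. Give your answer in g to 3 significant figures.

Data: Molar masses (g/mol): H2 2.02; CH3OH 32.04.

n(CO) = 0.1100 mol
n(H2) = 0.5280 / 2.02 = 0.2614 mol
n/ν for CO = 0.1100/1 = 0.1100
n/ν for H2 = 0.2614/2 = 0.1307
Smallest n/ν is CO → limiting reagent.
n(CH3OH) = (1/1) × 0.1100 = 0.1100 mol
mass = 0.1100 × 32.04 = 3.524 g

3.52 g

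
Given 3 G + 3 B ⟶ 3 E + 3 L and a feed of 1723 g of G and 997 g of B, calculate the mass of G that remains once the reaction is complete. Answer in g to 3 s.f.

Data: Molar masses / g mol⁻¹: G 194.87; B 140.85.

344 g

n(G) = 1723 / 194.87 = 8.842 mol
n(B) = 997.0 / 140.85 = 7.078 mol
n/ν for G = 8.842/3 = 2.947
n/ν for B = 7.078/3 = 2.359
Smallest n/ν is B → limiting reagent.
G consumed = (3/3) × 7.078 = 7.078 mol
G remaining = 8.842 − 7.078 = 1.764 mol
mass = 1.764 × 194.87 = 343.8 g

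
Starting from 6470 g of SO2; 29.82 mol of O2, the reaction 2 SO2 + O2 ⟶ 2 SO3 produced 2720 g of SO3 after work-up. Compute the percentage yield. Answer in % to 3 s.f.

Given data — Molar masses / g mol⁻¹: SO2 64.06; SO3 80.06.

57.0 %

n(SO2) = 6470 / 64.06 = 101.0 mol
n(O2) = 29.82 mol
n/ν for SO2 = 101.0/2 = 50.50
n/ν for O2 = 29.82/1 = 29.82
Smallest n/ν is O2 → limiting reagent.
theoretical n(SO3) = (2/1) × 29.82 = 59.64 mol → 4775 g
% yield = 2720 / 4775 × 100 = 56.96 %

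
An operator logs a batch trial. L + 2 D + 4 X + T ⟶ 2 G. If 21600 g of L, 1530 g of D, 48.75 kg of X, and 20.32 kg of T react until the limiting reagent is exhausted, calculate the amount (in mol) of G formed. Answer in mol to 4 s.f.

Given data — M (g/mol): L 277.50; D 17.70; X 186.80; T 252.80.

86.44 mol

n(L) = 21600 / 277.50 = 77.84 mol
n(D) = 1530 / 17.70 = 86.44 mol
n(X) = 48.75×1000 / 186.80 = 261.0 mol
n(T) = 20.32×1000 / 252.80 = 80.38 mol
n/ν → L: 77.84, D: 43.22, X: 65.25, T: 80.38; D is limiting.
n(G) = (2/2) × 86.44 = 86.44 mol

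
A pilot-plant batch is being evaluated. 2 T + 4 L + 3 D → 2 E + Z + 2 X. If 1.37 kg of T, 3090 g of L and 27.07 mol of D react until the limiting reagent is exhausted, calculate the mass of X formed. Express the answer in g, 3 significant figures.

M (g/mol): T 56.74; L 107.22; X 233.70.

3370 g

n(T) = 1.370×1000 / 56.74 = 24.15 mol
n(L) = 3090 / 107.22 = 28.82 mol
n(D) = 27.07 mol
n/ν → T: 12.08, L: 7.205, D: 9.023; L is limiting.
n(X) = (2/4) × 28.82 = 14.41 mol
mass = 14.41 × 233.70 = 3368 g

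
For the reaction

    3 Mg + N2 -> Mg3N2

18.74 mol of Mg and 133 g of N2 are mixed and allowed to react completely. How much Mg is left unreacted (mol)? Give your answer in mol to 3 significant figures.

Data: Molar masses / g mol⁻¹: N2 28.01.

4.50 mol

n(Mg) = 18.74 mol
n(N2) = 133.0 / 28.01 = 4.748 mol
n/ν for Mg = 18.74/3 = 6.247
n/ν for N2 = 4.748/1 = 4.748
Smallest n/ν is N2 → limiting reagent.
Mg consumed = (3/1) × 4.748 = 14.24 mol
Mg remaining = 18.74 − 14.24 = 4.500 mol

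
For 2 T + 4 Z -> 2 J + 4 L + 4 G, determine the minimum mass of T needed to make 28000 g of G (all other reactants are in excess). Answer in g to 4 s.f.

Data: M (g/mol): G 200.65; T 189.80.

13240 g

n(G) = 28000 / 200.65 = 139.5 mol
n(T) = (2/4) × 139.5 = 69.75 mol
mass = 69.75 × 189.80 = 13240 g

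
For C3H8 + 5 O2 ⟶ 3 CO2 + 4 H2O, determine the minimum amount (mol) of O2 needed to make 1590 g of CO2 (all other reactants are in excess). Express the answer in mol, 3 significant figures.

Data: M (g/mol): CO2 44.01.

60.2 mol

n(CO2) = 1590 / 44.01 = 36.13 mol
n(O2) = (5/3) × 36.13 = 60.22 mol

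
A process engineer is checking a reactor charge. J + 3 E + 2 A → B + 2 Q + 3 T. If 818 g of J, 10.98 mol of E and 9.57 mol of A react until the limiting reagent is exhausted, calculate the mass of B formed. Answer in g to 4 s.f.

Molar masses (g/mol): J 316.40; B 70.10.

181.2 g

n(J) = 818.0 / 316.40 = 2.585 mol
n(E) = 10.98 mol
n(A) = 9.570 mol
n/ν for J = 2.585/1 = 2.585
n/ν for E = 10.98/3 = 3.660
n/ν for A = 9.570/2 = 4.785
Smallest n/ν is J → limiting reagent.
n(B) = (1/1) × 2.585 = 2.585 mol
mass = 2.585 × 70.10 = 181.2 g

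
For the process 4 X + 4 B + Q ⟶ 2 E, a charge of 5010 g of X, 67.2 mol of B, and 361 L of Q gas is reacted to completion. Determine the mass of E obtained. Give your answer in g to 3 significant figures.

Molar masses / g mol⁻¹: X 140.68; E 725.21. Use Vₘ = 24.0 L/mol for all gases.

12900 g

n(X) = 5010 / 140.68 = 35.61 mol
n(B) = 67.20 mol
n(Q) = 361.0 / 24.0 = 15.04 mol
n/ν → X: 8.903, B: 16.80, Q: 15.04; X is limiting.
n(E) = (2/4) × 35.61 = 17.81 mol
mass = 17.81 × 725.21 = 12920 g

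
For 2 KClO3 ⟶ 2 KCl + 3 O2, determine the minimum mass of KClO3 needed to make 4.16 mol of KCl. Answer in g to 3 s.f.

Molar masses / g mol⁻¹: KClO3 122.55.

510 g

n(KCl) = 4.160 mol
n(KClO3) = (2/2) × 4.160 = 4.160 mol
mass = 4.160 × 122.55 = 509.8 g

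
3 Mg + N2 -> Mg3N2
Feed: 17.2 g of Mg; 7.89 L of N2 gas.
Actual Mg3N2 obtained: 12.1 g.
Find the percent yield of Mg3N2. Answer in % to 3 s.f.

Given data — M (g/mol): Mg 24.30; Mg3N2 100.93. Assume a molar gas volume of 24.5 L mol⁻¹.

n(Mg) = 17.20 / 24.30 = 0.7078 mol
n(N2) = 7.890 / 24.5 = 0.3220 mol
n/ν → Mg: 0.2359, N2: 0.3220; Mg is limiting.
theoretical n(Mg3N2) = (1/3) × 0.7078 = 0.2359 mol → 23.81 g
% yield = 12.1 / 23.81 × 100 = 50.82 %

50.8 %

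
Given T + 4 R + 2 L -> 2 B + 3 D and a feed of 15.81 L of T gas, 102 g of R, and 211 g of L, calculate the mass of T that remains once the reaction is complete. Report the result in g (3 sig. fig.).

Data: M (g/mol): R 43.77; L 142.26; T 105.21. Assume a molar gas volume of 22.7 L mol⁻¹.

n(T) = 15.81 / 22.7 = 0.6965 mol
n(R) = 102.0 / 43.77 = 2.330 mol
n(L) = 211.0 / 142.26 = 1.483 mol
n/ν for T = 0.6965/1 = 0.6965
n/ν for R = 2.330/4 = 0.5825
n/ν for L = 1.483/2 = 0.7415
Smallest n/ν is R → limiting reagent.
T consumed = (1/4) × 2.330 = 0.5825 mol
T remaining = 0.6965 − 0.5825 = 0.1140 mol
mass = 0.1140 × 105.21 = 11.99 g

12.0 g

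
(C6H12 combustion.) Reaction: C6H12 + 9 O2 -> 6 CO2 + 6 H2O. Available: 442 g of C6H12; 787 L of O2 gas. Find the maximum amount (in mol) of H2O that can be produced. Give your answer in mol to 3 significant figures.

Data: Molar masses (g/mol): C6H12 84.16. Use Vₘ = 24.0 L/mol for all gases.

21.9 mol

n(C6H12) = 442.0 / 84.16 = 5.252 mol
n(O2) = 787.0 / 24.0 = 32.79 mol
n/ν for C6H12 = 5.252/1 = 5.252
n/ν for O2 = 32.79/9 = 3.643
Smallest n/ν is O2 → limiting reagent.
n(H2O) = (6/9) × 32.79 = 21.86 mol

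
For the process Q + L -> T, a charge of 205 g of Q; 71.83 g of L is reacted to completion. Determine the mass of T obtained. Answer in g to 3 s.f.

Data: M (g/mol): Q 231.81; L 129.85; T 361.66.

n(Q) = 205.0 / 231.81 = 0.8843 mol
n(L) = 71.83 / 129.85 = 0.5532 mol
n/ν for Q = 0.8843/1 = 0.8843
n/ν for L = 0.5532/1 = 0.5532
Smallest n/ν is L → limiting reagent.
n(T) = (1/1) × 0.5532 = 0.5532 mol
mass = 0.5532 × 361.66 = 200.1 g

200 g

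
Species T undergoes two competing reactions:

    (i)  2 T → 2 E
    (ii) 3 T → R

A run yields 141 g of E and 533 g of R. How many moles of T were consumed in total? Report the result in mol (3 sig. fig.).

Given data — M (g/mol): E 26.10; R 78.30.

25.8 mol

n(E) = 141 / 26.10 = 5.402 mol
n(R) = 533 / 78.30 = 6.807 mol
n(T) via (i) = (2/2)×5.402 = 5.402 mol
n(T) via (ii) = (3/1)×6.807 = 20.42 mol
total n(T) = 5.402 + 20.42 = 25.82 mol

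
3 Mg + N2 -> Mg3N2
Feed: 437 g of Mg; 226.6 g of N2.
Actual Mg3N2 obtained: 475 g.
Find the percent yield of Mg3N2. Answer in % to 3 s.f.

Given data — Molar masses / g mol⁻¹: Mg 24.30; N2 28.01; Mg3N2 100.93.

n(Mg) = 437.0 / 24.30 = 17.98 mol
n(N2) = 226.6 / 28.01 = 8.090 mol
n/ν for Mg = 17.98/3 = 5.993
n/ν for N2 = 8.090/1 = 8.090
Smallest n/ν is Mg → limiting reagent.
theoretical n(Mg3N2) = (1/3) × 17.98 = 5.993 mol → 604.9 g
% yield = 475 / 604.9 × 100 = 78.53 %

78.5 %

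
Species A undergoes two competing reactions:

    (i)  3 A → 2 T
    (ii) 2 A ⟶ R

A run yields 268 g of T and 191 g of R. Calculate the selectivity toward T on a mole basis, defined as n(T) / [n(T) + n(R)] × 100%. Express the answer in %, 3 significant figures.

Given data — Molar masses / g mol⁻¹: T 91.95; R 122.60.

65.2 %

n(T) = 268 / 91.95 = 2.915 mol
n(R) = 191 / 122.60 = 1.558 mol
selectivity = 2.915/(2.915+1.558) × 100 = 65.17 %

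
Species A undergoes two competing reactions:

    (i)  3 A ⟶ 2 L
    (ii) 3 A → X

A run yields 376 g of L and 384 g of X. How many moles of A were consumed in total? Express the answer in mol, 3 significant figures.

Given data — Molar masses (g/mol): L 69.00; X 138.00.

16.5 mol

n(L) = 376 / 69.00 = 5.449 mol
n(X) = 384 / 138.00 = 2.783 mol
n(A) via (i) = (3/2)×5.449 = 8.174 mol
n(A) via (ii) = (3/1)×2.783 = 8.349 mol
total n(A) = 8.174 + 8.349 = 16.52 mol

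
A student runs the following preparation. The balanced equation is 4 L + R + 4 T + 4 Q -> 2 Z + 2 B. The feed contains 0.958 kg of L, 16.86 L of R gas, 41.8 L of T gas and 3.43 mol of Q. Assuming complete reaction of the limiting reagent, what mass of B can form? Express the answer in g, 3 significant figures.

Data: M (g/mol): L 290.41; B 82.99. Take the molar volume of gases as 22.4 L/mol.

77.4 g

n(L) = 0.9580×1000 / 290.41 = 3.299 mol
n(R) = 16.86 / 22.4 = 0.7527 mol
n(T) = 41.80 / 22.4 = 1.866 mol
n(Q) = 3.430 mol
n/ν for L = 3.299/4 = 0.8248
n/ν for R = 0.7527/1 = 0.7527
n/ν for T = 1.866/4 = 0.4665
n/ν for Q = 3.430/4 = 0.8575
Smallest n/ν is T → limiting reagent.
n(B) = (2/4) × 1.866 = 0.9330 mol
mass = 0.9330 × 82.99 = 77.43 g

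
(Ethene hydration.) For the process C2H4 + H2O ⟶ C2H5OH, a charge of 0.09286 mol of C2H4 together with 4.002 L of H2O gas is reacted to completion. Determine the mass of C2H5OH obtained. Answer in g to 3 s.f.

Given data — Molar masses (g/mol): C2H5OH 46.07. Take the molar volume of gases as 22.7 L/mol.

4.28 g

n(C2H4) = 0.09286 mol
n(H2O) = 4.002 / 22.7 = 0.1763 mol
n/ν for C2H4 = 0.09286/1 = 0.09286
n/ν for H2O = 0.1763/1 = 0.1763
Smallest n/ν is C2H4 → limiting reagent.
n(C2H5OH) = (1/1) × 0.09286 = 0.09286 mol
mass = 0.09286 × 46.07 = 4.278 g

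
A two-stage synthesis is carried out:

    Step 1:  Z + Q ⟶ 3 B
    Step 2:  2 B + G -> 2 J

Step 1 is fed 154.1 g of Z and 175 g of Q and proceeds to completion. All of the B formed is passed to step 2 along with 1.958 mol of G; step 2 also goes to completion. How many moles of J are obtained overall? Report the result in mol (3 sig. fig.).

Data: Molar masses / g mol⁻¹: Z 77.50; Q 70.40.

3.92 mol

Step 1:
n(Z) = 154.1 / 77.50 = 1.988 mol
n(Q) = 175.0 / 70.40 = 2.486 mol
n/ν for Z = 1.988/1 = 1.988
n/ν for Q = 2.486/1 = 2.486
Smallest n/ν is Z → limiting reagent.
n(B) produced = (3/1) × 1.988 = 5.964 mol
Step 2:
n(B) available = 5.964 mol
n(G) = 1.958 mol
n/ν for B = 5.964/2 = 2.982
n/ν for G = 1.958/1 = 1.958
Smallest n/ν is G → limiting reagent.
n(J) = (2/1) × 1.958 = 3.916 mol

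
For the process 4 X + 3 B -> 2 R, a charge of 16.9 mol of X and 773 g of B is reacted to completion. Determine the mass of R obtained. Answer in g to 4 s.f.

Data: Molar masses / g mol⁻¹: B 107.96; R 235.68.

1125 g

n(X) = 16.90 mol
n(B) = 773.0 / 107.96 = 7.160 mol
n/ν for X = 16.90/4 = 4.225
n/ν for B = 7.160/3 = 2.387
Smallest n/ν is B → limiting reagent.
n(R) = (2/3) × 7.160 = 4.773 mol
mass = 4.773 × 235.68 = 1125 g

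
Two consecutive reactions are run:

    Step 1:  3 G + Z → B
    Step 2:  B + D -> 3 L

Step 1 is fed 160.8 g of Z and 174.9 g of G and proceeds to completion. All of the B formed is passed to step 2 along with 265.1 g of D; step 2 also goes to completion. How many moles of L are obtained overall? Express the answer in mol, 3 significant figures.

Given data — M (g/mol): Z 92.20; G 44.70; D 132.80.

Step 1:
n(Z) = 160.8 / 92.20 = 1.744 mol
n(G) = 174.9 / 44.70 = 3.913 mol
n/ν for Z = 1.744/1 = 1.744
n/ν for G = 3.913/3 = 1.304
Smallest n/ν is G → limiting reagent.
n(B) produced = (1/3) × 3.913 = 1.304 mol
Step 2:
n(B) available = 1.304 mol
n(D) = 265.1 / 132.80 = 1.996 mol
n/ν for B = 1.304/1 = 1.304
n/ν for D = 1.996/1 = 1.996
Smallest n/ν is B → limiting reagent.
n(L) = (3/1) × 1.304 = 3.912 mol

3.91 mol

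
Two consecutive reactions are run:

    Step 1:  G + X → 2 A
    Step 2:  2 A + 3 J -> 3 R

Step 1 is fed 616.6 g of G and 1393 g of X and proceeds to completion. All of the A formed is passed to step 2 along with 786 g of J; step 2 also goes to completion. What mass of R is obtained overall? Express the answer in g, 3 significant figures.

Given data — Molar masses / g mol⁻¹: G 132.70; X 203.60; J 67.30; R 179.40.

Step 1:
n(G) = 616.6 / 132.70 = 4.647 mol
n(X) = 1393 / 203.60 = 6.842 mol
n/ν → G: 4.647, X: 6.842; G is limiting.
n(A) produced = (2/1) × 4.647 = 9.294 mol
Step 2:
n(A) available = 9.294 mol
n(J) = 786.0 / 67.30 = 11.68 mol
n/ν → A: 4.647, J: 3.893; J is limiting.
n(R) = (3/3) × 11.68 = 11.68 mol
mass = 11.68 × 179.40 = 2095 g

2100 g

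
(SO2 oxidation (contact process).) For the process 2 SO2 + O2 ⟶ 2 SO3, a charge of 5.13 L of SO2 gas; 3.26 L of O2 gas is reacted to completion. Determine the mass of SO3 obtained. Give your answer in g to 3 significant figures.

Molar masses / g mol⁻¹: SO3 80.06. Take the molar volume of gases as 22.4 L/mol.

18.3 g

n(SO2) = 5.130 / 22.4 = 0.2290 mol
n(O2) = 3.260 / 22.4 = 0.1455 mol
n/ν for SO2 = 0.2290/2 = 0.1145
n/ν for O2 = 0.1455/1 = 0.1455
Smallest n/ν is SO2 → limiting reagent.
n(SO3) = (2/2) × 0.2290 = 0.2290 mol
mass = 0.2290 × 80.06 = 18.33 g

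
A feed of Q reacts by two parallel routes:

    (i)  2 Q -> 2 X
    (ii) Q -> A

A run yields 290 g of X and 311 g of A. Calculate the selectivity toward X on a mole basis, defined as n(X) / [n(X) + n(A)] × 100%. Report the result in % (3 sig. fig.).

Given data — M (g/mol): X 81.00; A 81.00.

n(X) = 290 / 81.00 = 3.580 mol
n(A) = 311 / 81.00 = 3.840 mol
selectivity = 3.580/(3.580+3.840) × 100 = 48.25 %

48.3 %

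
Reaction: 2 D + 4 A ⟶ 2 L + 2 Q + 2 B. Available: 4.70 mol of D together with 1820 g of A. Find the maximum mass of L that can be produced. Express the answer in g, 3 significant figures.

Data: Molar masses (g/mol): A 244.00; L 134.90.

n(D) = 4.700 mol
n(A) = 1820 / 244.00 = 7.459 mol
n/ν for D = 4.700/2 = 2.350
n/ν for A = 7.459/4 = 1.865
Smallest n/ν is A → limiting reagent.
n(L) = (2/4) × 7.459 = 3.730 mol
mass = 3.730 × 134.90 = 503.2 g

503 g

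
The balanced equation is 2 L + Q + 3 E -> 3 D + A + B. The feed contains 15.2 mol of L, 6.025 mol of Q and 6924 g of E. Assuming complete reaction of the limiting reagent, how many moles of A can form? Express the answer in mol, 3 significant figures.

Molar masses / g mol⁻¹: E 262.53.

6.03 mol

n(L) = 15.20 mol
n(Q) = 6.025 mol
n(E) = 6924 / 262.53 = 26.37 mol
n/ν for L = 15.20/2 = 7.600
n/ν for Q = 6.025/1 = 6.025
n/ν for E = 26.37/3 = 8.790
Smallest n/ν is Q → limiting reagent.
n(A) = (1/1) × 6.025 = 6.025 mol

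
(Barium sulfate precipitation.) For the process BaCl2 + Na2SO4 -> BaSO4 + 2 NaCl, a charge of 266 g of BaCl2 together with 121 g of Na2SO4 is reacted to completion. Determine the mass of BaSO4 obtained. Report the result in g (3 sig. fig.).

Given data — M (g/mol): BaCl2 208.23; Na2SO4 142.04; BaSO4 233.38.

n(BaCl2) = 266.0 / 208.23 = 1.277 mol
n(Na2SO4) = 121.0 / 142.04 = 0.8519 mol
n/ν for BaCl2 = 1.277/1 = 1.277
n/ν for Na2SO4 = 0.8519/1 = 0.8519
Smallest n/ν is Na2SO4 → limiting reagent.
n(BaSO4) = (1/1) × 0.8519 = 0.8519 mol
mass = 0.8519 × 233.38 = 198.8 g

199 g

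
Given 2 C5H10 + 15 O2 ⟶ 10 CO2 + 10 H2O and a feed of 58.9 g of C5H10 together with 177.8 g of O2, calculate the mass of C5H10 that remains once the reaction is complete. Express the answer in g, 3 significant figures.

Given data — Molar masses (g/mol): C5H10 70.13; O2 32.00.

6.95 g

n(C5H10) = 58.90 / 70.13 = 0.8399 mol
n(O2) = 177.8 / 32.00 = 5.556 mol
n/ν for C5H10 = 0.8399/2 = 0.4200
n/ν for O2 = 5.556/15 = 0.3704
Smallest n/ν is O2 → limiting reagent.
C5H10 consumed = (2/15) × 5.556 = 0.7408 mol
C5H10 remaining = 0.8399 − 0.7408 = 0.09910 mol
mass = 0.09910 × 70.13 = 6.950 g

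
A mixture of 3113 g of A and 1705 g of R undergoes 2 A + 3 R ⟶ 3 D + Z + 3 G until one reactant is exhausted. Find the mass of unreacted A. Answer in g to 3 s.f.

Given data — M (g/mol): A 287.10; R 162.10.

1100 g

n(A) = 3113 / 287.10 = 10.84 mol
n(R) = 1705 / 162.10 = 10.52 mol
n/ν for A = 10.84/2 = 5.420
n/ν for R = 10.52/3 = 3.507
Smallest n/ν is R → limiting reagent.
A consumed = (2/3) × 10.52 = 7.013 mol
A remaining = 10.84 − 7.013 = 3.827 mol
mass = 3.827 × 287.10 = 1099 g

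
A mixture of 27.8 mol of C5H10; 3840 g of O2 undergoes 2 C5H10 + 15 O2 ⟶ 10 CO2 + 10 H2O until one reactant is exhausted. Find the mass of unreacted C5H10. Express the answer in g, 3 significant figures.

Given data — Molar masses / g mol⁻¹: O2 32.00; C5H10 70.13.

n(C5H10) = 27.80 mol
n(O2) = 3840 / 32.00 = 120.0 mol
n/ν → C5H10: 13.90, O2: 8.000; O2 is limiting.
C5H10 consumed = (2/15) × 120.0 = 16.00 mol
C5H10 remaining = 27.80 − 16.00 = 11.80 mol
mass = 11.80 × 70.13 = 827.5 g

828 g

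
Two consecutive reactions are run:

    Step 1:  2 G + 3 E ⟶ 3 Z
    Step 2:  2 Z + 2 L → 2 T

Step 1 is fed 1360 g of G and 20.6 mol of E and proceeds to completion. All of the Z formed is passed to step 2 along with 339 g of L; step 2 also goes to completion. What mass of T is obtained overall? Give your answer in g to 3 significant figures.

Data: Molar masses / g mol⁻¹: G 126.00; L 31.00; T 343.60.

Step 1:
n(G) = 1360 / 126.00 = 10.79 mol
n(E) = 20.60 mol
n/ν → G: 5.395, E: 6.867; G is limiting.
n(Z) produced = (3/2) × 10.79 = 16.19 mol
Step 2:
n(Z) available = 16.19 mol
n(L) = 339.0 / 31.00 = 10.94 mol
n/ν → Z: 8.095, L: 5.470; L is limiting.
n(T) = (2/2) × 10.94 = 10.94 mol
mass = 10.94 × 343.60 = 3759 g

3760 g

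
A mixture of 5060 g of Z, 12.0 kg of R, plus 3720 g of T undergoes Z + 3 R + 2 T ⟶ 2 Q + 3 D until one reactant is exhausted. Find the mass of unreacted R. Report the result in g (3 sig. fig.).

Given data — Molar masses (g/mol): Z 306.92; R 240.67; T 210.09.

n(Z) = 5060 / 306.92 = 16.49 mol
n(R) = 12.00×1000 / 240.67 = 49.86 mol
n(T) = 3720 / 210.09 = 17.71 mol
n/ν for Z = 16.49/1 = 16.49
n/ν for R = 49.86/3 = 16.62
n/ν for T = 17.71/2 = 8.855
Smallest n/ν is T → limiting reagent.
R consumed = (3/2) × 17.71 = 26.57 mol
R remaining = 49.86 − 26.57 = 23.29 mol
mass = 23.29 × 240.67 = 5605 g

5610 g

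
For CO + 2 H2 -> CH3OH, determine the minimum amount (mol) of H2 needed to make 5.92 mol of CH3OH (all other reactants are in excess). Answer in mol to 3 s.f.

n(CH3OH) = 5.920 mol
n(H2) = (2/1) × 5.920 = 11.84 mol

11.8 mol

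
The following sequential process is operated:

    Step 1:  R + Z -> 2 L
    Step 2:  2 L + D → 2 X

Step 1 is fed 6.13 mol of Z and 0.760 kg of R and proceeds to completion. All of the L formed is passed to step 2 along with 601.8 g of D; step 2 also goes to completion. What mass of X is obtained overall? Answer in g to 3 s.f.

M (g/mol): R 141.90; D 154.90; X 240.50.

Step 1:
n(Z) = 6.130 mol
n(R) = 0.7600×1000 / 141.90 = 5.356 mol
n/ν for Z = 6.130/1 = 6.130
n/ν for R = 5.356/1 = 5.356
Smallest n/ν is R → limiting reagent.
n(L) produced = (2/1) × 5.356 = 10.71 mol
Step 2:
n(L) available = 10.71 mol
n(D) = 601.8 / 154.90 = 3.885 mol
n/ν for L = 10.71/2 = 5.355
n/ν for D = 3.885/1 = 3.885
Smallest n/ν is D → limiting reagent.
n(X) = (2/1) × 3.885 = 7.770 mol
mass = 7.770 × 240.50 = 1869 g

1870 g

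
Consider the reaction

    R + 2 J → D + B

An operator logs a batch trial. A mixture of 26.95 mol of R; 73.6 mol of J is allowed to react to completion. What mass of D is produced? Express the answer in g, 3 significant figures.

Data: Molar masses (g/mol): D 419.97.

n(R) = 26.95 mol
n(J) = 73.60 mol
n/ν for R = 26.95/1 = 26.95
n/ν for J = 73.60/2 = 36.80
Smallest n/ν is R → limiting reagent.
n(D) = (1/1) × 26.95 = 26.95 mol
mass = 26.95 × 419.97 = 11320 g

11300 g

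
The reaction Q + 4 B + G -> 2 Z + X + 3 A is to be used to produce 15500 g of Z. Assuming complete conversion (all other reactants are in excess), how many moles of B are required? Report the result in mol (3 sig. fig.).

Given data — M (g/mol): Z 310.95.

99.7 mol

n(Z) = 15500 / 310.95 = 49.85 mol
n(B) = (4/2) × 49.85 = 99.70 mol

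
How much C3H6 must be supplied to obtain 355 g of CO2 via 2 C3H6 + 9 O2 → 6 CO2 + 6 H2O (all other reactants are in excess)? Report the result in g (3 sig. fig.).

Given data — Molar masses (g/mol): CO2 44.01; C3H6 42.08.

113 g

n(CO2) = 355 / 44.01 = 8.066 mol
n(C3H6) = (2/6) × 8.066 = 2.689 mol
mass = 2.689 × 42.08 = 113.2 g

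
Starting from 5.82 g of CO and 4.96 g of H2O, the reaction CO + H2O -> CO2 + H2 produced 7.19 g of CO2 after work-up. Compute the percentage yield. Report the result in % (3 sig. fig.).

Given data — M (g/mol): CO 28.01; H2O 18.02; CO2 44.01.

78.6 %

n(CO) = 5.820 / 28.01 = 0.2078 mol
n(H2O) = 4.960 / 18.02 = 0.2752 mol
n/ν for CO = 0.2078/1 = 0.2078
n/ν for H2O = 0.2752/1 = 0.2752
Smallest n/ν is CO → limiting reagent.
theoretical n(CO2) = (1/1) × 0.2078 = 0.2078 mol → 9.145 g
% yield = 7.19 / 9.145 × 100 = 78.62 %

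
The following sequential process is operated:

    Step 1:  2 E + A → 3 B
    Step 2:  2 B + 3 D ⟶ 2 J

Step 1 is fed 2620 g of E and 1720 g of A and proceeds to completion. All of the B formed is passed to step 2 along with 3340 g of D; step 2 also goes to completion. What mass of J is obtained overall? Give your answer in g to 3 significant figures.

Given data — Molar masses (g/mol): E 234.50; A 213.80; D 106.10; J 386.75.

6480 g

Step 1:
n(E) = 2620 / 234.50 = 11.17 mol
n(A) = 1720 / 213.80 = 8.045 mol
n/ν for E = 11.17/2 = 5.585
n/ν for A = 8.045/1 = 8.045
Smallest n/ν is E → limiting reagent.
n(B) produced = (3/2) × 11.17 = 16.76 mol
Step 2:
n(B) available = 16.76 mol
n(D) = 3340 / 106.10 = 31.48 mol
n/ν for B = 16.76/2 = 8.380
n/ν for D = 31.48/3 = 10.49
Smallest n/ν is B → limiting reagent.
n(J) = (2/2) × 16.76 = 16.76 mol
mass = 16.76 × 386.75 = 6482 g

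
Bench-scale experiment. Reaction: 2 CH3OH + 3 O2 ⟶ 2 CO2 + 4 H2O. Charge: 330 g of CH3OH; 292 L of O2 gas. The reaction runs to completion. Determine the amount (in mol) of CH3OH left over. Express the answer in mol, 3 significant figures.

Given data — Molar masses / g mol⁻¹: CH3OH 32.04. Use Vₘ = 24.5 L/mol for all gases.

2.35 mol

n(CH3OH) = 330.0 / 32.04 = 10.30 mol
n(O2) = 292.0 / 24.5 = 11.92 mol
n/ν → CH3OH: 5.150, O2: 3.973; O2 is limiting.
CH3OH consumed = (2/3) × 11.92 = 7.947 mol
CH3OH remaining = 10.30 − 7.947 = 2.353 mol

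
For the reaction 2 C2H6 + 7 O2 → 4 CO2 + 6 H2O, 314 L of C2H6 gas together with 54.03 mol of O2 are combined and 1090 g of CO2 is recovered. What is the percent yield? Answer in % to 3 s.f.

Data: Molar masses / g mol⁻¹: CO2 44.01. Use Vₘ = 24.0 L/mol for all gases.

n(C2H6) = 314.0 / 24.0 = 13.08 mol
n(O2) = 54.03 mol
n/ν for C2H6 = 13.08/2 = 6.540
n/ν for O2 = 54.03/7 = 7.719
Smallest n/ν is C2H6 → limiting reagent.
theoretical n(CO2) = (4/2) × 13.08 = 26.16 mol → 1151 g
% yield = 1090 / 1151 × 100 = 94.70 %

94.7 %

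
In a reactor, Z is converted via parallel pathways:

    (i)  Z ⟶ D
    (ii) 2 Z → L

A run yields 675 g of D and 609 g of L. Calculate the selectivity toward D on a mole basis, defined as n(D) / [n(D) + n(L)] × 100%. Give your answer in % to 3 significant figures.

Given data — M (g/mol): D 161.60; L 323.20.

n(D) = 675 / 161.60 = 4.177 mol
n(L) = 609 / 323.20 = 1.884 mol
selectivity = 4.177/(4.177+1.884) × 100 = 68.92 %

68.9 %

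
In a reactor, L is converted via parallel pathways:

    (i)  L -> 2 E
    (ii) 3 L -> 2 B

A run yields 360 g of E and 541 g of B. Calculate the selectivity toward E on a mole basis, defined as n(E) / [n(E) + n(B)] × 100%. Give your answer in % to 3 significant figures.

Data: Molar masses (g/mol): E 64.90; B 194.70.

n(E) = 360 / 64.90 = 5.547 mol
n(B) = 541 / 194.70 = 2.779 mol
selectivity = 5.547/(5.547+2.779) × 100 = 66.62 %

66.6 %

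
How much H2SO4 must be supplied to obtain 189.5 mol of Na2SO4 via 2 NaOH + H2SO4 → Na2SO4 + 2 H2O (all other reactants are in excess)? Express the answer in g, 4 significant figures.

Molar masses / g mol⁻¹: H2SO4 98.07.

n(Na2SO4) = 189.5 mol
n(H2SO4) = (1/1) × 189.5 = 189.5 mol
mass = 189.5 × 98.07 = 18580 g

18580 g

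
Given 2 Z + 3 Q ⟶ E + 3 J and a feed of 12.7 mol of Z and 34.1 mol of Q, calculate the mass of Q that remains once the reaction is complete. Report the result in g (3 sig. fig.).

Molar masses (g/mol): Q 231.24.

n(Z) = 12.70 mol
n(Q) = 34.10 mol
n/ν → Z: 6.350, Q: 11.37; Z is limiting.
Q consumed = (3/2) × 12.70 = 19.05 mol
Q remaining = 34.10 − 19.05 = 15.05 mol
mass = 15.05 × 231.24 = 3480 g

3480 g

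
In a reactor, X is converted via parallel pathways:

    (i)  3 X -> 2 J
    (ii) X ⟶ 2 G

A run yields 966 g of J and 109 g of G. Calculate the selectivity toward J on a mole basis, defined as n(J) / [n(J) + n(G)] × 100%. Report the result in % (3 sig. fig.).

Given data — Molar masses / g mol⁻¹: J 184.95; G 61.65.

74.7 %

n(J) = 966 / 184.95 = 5.223 mol
n(G) = 109 / 61.65 = 1.768 mol
selectivity = 5.223/(5.223+1.768) × 100 = 74.71 %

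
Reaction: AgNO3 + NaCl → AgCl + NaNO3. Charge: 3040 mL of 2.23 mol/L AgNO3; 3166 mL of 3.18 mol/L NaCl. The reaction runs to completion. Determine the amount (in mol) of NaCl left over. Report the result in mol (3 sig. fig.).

n(AgNO3) = 2.23 × 3040/1000 = 6.779 mol
n(NaCl) = 3.18 × 3166/1000 = 10.07 mol
n/ν for AgNO3 = 6.779/1 = 6.779
n/ν for NaCl = 10.07/1 = 10.07
Smallest n/ν is AgNO3 → limiting reagent.
NaCl consumed = (1/1) × 6.779 = 6.779 mol
NaCl remaining = 10.07 − 6.779 = 3.291 mol

3.29 mol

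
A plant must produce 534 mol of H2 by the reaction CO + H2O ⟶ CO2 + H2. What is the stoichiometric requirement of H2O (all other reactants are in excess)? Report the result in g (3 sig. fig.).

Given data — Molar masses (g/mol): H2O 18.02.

n(H2) = 534.0 mol
n(H2O) = (1/1) × 534.0 = 534.0 mol
mass = 534.0 × 18.02 = 9623 g

9620 g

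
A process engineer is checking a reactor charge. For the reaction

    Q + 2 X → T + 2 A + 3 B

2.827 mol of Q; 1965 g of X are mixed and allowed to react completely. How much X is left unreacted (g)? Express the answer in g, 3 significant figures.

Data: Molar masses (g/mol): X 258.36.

n(Q) = 2.827 mol
n(X) = 1965 / 258.36 = 7.606 mol
n/ν → Q: 2.827, X: 3.803; Q is limiting.
X consumed = (2/1) × 2.827 = 5.654 mol
X remaining = 7.606 − 5.654 = 1.952 mol
mass = 1.952 × 258.36 = 504.3 g

504 g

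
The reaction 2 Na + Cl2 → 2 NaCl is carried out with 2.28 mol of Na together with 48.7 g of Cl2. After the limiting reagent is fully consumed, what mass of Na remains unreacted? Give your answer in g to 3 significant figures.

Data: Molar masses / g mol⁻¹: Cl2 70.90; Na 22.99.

n(Na) = 2.280 mol
n(Cl2) = 48.70 / 70.90 = 0.6869 mol
n/ν for Na = 2.280/2 = 1.140
n/ν for Cl2 = 0.6869/1 = 0.6869
Smallest n/ν is Cl2 → limiting reagent.
Na consumed = (2/1) × 0.6869 = 1.374 mol
Na remaining = 2.280 − 1.374 = 0.9060 mol
mass = 0.9060 × 22.99 = 20.83 g

20.8 g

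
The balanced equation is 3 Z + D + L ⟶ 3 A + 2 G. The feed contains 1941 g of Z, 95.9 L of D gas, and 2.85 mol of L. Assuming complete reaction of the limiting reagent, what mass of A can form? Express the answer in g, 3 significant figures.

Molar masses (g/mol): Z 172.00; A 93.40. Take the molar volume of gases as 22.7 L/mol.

n(Z) = 1941 / 172.00 = 11.28 mol
n(D) = 95.90 / 22.7 = 4.225 mol
n(L) = 2.850 mol
n/ν for Z = 11.28/3 = 3.760
n/ν for D = 4.225/1 = 4.225
n/ν for L = 2.850/1 = 2.850
Smallest n/ν is L → limiting reagent.
n(A) = (3/1) × 2.850 = 8.550 mol
mass = 8.550 × 93.40 = 798.6 g

799 g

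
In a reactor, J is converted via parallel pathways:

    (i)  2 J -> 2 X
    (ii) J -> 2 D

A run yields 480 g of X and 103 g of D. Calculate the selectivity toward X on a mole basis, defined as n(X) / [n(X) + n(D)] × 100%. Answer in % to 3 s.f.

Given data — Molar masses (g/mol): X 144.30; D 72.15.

70.0 %

n(X) = 480 / 144.30 = 3.326 mol
n(D) = 103 / 72.15 = 1.428 mol
selectivity = 3.326/(3.326+1.428) × 100 = 69.96 %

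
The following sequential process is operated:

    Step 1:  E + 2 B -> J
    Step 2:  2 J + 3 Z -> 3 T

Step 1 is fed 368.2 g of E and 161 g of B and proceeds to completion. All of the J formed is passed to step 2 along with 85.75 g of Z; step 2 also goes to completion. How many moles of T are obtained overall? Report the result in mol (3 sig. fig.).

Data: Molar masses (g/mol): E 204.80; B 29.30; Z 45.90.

1.87 mol

Step 1:
n(E) = 368.2 / 204.80 = 1.798 mol
n(B) = 161.0 / 29.30 = 5.495 mol
n/ν → E: 1.798, B: 2.748; E is limiting.
n(J) produced = (1/1) × 1.798 = 1.798 mol
Step 2:
n(J) available = 1.798 mol
n(Z) = 85.75 / 45.90 = 1.868 mol
n/ν → J: 0.8990, Z: 0.6227; Z is limiting.
n(T) = (3/3) × 1.868 = 1.868 mol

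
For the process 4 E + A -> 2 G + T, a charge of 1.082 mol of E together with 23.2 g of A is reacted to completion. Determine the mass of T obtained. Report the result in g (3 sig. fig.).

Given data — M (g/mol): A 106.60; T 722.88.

n(E) = 1.082 mol
n(A) = 23.20 / 106.60 = 0.2176 mol
n/ν → E: 0.2705, A: 0.2176; A is limiting.
n(T) = (1/1) × 0.2176 = 0.2176 mol
mass = 0.2176 × 722.88 = 157.3 g

157 g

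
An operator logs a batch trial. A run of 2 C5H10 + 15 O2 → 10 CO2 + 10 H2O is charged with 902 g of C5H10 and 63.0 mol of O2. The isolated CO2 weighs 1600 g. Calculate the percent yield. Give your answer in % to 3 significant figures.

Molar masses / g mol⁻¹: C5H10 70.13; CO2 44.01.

n(C5H10) = 902.0 / 70.13 = 12.86 mol
n(O2) = 63.00 mol
n/ν for C5H10 = 12.86/2 = 6.430
n/ν for O2 = 63.00/15 = 4.200
Smallest n/ν is O2 → limiting reagent.
theoretical n(CO2) = (10/15) × 63.00 = 42.00 mol → 1848 g
% yield = 1600 / 1848 × 100 = 86.58 %

86.6 %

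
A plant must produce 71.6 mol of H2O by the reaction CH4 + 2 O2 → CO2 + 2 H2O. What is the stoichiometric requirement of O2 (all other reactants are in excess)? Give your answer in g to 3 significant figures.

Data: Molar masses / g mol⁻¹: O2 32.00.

n(H2O) = 71.60 mol
n(O2) = (2/2) × 71.60 = 71.60 mol
mass = 71.60 × 32.00 = 2291 g

2290 g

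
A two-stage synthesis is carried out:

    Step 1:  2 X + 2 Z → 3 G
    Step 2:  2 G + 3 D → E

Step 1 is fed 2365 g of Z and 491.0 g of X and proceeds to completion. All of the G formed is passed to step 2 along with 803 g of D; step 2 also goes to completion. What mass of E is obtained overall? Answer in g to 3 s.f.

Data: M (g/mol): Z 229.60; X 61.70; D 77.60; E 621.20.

Step 1:
n(Z) = 2365 / 229.60 = 10.30 mol
n(X) = 491.0 / 61.70 = 7.958 mol
n/ν for Z = 10.30/2 = 5.150
n/ν for X = 7.958/2 = 3.979
Smallest n/ν is X → limiting reagent.
n(G) produced = (3/2) × 7.958 = 11.94 mol
Step 2:
n(G) available = 11.94 mol
n(D) = 803.0 / 77.60 = 10.35 mol
n/ν for G = 11.94/2 = 5.970
n/ν for D = 10.35/3 = 3.450
Smallest n/ν is D → limiting reagent.
n(E) = (1/3) × 10.35 = 3.450 mol
mass = 3.450 × 621.20 = 2143 g

2140 g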